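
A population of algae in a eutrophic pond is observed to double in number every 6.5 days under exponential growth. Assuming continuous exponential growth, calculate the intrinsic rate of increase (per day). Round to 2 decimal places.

r = ln(2)/t_d = 0.6931/6.5 = 0.10664.

0.11 per day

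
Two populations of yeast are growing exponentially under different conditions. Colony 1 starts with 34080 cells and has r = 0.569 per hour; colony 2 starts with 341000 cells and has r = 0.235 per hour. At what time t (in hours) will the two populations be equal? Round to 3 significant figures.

Set 34080·e^(0.569t) = 341000·e^(0.235t).
e^((0.569 − 0.235)t) = 341000/34080 → e^(0.334·t) = 10.006.
0.334·t = ln(10.006) = 2.3032, so t = 2.3032/0.334 = 6.8957.

6.90 hours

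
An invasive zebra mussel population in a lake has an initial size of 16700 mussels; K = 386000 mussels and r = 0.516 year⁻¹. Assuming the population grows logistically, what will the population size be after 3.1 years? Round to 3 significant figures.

70600 mussels

A = (K − N₀)/N₀ = (386000 − 16700)/16700 = 22.114.
N(t) = K/(1 + A·e^(−rt)) = 386000/(1 + 22.114×e^(−0.516×3.1)).
e^(−1.6) = 0.20198; denominator = 1 + 22.114×0.20198 = 5.4665.
N = 386000/5.4665 = 70612.2.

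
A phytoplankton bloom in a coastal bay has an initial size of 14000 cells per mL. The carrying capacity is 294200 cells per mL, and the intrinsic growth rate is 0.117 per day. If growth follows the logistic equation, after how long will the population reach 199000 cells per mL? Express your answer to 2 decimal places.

31.91 days

A = (K − N₀)/N₀ = (294200 − 14000)/14000 = 20.014.
Solve 294200/(1 + 20.014·e^(−0.117t)) = 199000: 1 + 20.014·e^(−0.117t) = 1.4784, so e^(−0.117t) = 0.0239025.
−0.117·t = ln(0.0239025) = -3.7338, so t = 3.7338/0.117 = 31.913.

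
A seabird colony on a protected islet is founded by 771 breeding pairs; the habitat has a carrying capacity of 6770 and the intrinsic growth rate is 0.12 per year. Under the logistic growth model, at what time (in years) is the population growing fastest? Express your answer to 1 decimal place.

Logistic growth is fastest at N = K/2 = 3385.
A = (K − N₀)/N₀ = 7.7808. Set K/(1 + A·e^(−rt)) = K/2 → A·e^(−rt) = 1.
e^(−0.12t) = 1/7.7808 = 0.128521, so t = ln(7.7808)/0.12 = 2.0517/0.12 = 17.097.

17.1 years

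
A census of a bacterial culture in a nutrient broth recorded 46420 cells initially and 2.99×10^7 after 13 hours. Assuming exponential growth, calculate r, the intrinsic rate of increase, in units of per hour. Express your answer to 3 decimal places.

From N(t) = N₀·e^(rt): e^(r·13) = 2.99×10^7/46420 = 644.12.
r·13 = ln(644.12) = 6.4679, so r = 6.4679/13 = 0.49753.

0.498 per hour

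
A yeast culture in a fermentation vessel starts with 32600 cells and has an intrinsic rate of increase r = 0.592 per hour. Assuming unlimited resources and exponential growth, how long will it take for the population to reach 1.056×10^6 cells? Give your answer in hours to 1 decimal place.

5.9 hours

Set N₀·e^(rt) = 1.056×10^6: e^(0.592·t) = 1.056×10^6/32600 = 32.393.
0.592·t = ln(32.393) = 3.4779, so t = 3.4779/0.592 = 5.8749.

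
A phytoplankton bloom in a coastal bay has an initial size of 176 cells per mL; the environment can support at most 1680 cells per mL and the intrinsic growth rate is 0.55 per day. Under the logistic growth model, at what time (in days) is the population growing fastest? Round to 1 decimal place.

3.9 days

Logistic growth is fastest at N = K/2 = 840.
A = (K − N₀)/N₀ = 8.5455. Set K/(1 + A·e^(−rt)) = K/2 → A·e^(−rt) = 1.
e^(−0.55t) = 1/8.5455 = 0.117021, so t = ln(8.5455)/0.55 = 2.1454/0.55 = 3.9007.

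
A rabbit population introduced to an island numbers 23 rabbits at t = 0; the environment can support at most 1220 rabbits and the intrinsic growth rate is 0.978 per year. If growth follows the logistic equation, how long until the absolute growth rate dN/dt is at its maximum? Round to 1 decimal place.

4.0 years

Logistic growth is fastest at N = K/2 = 610.
A = (K − N₀)/N₀ = 52.043. Set K/(1 + A·e^(−rt)) = K/2 → A·e^(−rt) = 1.
e^(−0.978t) = 1/52.043 = 0.0192147, so t = ln(52.043)/0.978 = 3.9521/0.978 = 4.041.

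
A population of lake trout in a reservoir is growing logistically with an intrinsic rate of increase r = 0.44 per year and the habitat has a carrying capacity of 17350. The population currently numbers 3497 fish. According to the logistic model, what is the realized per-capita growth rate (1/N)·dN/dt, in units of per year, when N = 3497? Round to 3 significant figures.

0.351 per year

(1/N)·dN/dt = r(1 − N/K) = 0.44 × (1 − 3497/17350).
= 0.44 × 0.79844 = 0.35132.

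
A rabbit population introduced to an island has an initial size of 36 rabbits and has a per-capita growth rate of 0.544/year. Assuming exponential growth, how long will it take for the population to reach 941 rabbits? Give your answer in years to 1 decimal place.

6.0 years

Set N₀·e^(rt) = 941: e^(0.544·t) = 941/36 = 26.139.
0.544·t = ln(26.139) = 3.2634, so t = 3.2634/0.544 = 5.9989.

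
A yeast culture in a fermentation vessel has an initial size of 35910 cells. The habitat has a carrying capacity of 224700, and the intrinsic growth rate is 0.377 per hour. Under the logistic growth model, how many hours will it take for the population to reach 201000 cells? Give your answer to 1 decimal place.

10.1 hours

A = (K − N₀)/N₀ = (224700 − 35910)/35910 = 5.2573.
Solve 224700/(1 + 5.2573·e^(−0.377t)) = 201000: 1 + 5.2573·e^(−0.377t) = 1.1179, so e^(−0.377t) = 0.0224279.
−0.377·t = ln(0.0224279) = -3.7974, so t = 3.7974/0.377 = 10.073.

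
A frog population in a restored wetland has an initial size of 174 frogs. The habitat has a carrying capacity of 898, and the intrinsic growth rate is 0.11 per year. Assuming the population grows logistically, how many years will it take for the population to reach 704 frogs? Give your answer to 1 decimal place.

A = (K − N₀)/N₀ = (898 − 174)/174 = 4.1609.
Solve 898/(1 + 4.1609·e^(−0.11t)) = 704: 1 + 4.1609·e^(−0.11t) = 1.2756, so e^(−0.11t) = 0.0662277.
−0.11·t = ln(0.0662277) = -2.7147, so t = 2.7147/0.11 = 24.679.

24.7 years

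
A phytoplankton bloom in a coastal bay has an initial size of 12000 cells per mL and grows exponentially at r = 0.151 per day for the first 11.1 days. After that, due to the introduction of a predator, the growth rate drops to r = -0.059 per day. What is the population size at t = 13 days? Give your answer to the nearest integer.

Phase 1: N(11.1) = 12000·e^(0.151×11.1) = 12000·e^1.676 = 64136.1.
Phase 2 runs for 13 − 11.1 = 1.9 days at r = -0.059.
N(13) = 64136.1·e^(-0.059×1.9) = 64136.1·e^-0.1121 = 57334.7.

57335 cells per mL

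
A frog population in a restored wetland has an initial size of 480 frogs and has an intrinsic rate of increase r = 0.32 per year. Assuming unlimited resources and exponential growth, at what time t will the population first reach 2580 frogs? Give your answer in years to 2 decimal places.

5.26 years

Set N₀·e^(rt) = 2580: e^(0.32·t) = 2580/480 = 5.375.
0.32·t = ln(5.375) = 1.6818, so t = 1.6818/0.32 = 5.2555.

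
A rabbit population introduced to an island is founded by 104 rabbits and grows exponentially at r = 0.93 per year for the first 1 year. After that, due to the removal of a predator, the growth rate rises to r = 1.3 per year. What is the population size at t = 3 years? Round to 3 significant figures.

Phase 1: N(1) = 104·e^(0.93×1) = 104·e^0.93 = 263.589.
Phase 2 runs for 3 − 1 = 2 years at r = 1.3.
N(3) = 263.589·e^(1.3×2) = 263.589·e^2.6 = 3548.89.

3550 rabbits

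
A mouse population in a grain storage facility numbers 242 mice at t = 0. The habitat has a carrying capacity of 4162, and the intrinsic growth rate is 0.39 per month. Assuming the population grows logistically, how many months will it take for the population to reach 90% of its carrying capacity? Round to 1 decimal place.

12.8 months

A = (K − N₀)/N₀ = (4162 − 242)/242 = 16.198.
Solve 4162/(1 + 16.198·e^(−0.39t)) = 3745.8: 1 + 16.198·e^(−0.39t) = 1.1111, so e^(−0.39t) = 0.00685941.
−0.39·t = ln(0.00685941) = -4.9821, so t = 4.9821/0.39 = 12.775.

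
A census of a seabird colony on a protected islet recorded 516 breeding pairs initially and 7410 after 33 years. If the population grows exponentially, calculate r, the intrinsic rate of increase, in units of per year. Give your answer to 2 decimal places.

0.08 per year

From N(t) = N₀·e^(rt): e^(r·33) = 7410/516 = 14.36.
r·33 = ln(14.36) = 2.6645, so r = 2.6645/33 = 0.080742.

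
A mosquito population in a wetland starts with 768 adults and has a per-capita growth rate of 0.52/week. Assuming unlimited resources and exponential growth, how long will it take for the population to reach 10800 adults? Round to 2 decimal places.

Set N₀·e^(rt) = 10800: e^(0.52·t) = 10800/768 = 14.062.
0.52·t = ln(14.062) = 2.6435, so t = 2.6435/0.52 = 5.0837.

5.08 weeks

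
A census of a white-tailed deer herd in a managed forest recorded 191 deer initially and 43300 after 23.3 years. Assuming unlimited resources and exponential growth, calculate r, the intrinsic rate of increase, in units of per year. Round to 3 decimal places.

0.233 per year

From N(t) = N₀·e^(rt): e^(r·23.3) = 43300/191 = 226.7.
r·23.3 = ln(226.7) = 5.4236, so r = 5.4236/23.3 = 0.23277.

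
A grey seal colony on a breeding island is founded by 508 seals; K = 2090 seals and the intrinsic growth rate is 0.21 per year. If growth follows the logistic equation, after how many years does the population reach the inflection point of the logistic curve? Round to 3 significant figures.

Logistic growth is fastest at N = K/2 = 1045.
A = (K − N₀)/N₀ = 3.1142. Set K/(1 + A·e^(−rt)) = K/2 → A·e^(−rt) = 1.
e^(−0.21t) = 1/3.1142 = 0.321113, so t = ln(3.1142)/0.21 = 1.136/0.21 = 5.4094.

5.41 years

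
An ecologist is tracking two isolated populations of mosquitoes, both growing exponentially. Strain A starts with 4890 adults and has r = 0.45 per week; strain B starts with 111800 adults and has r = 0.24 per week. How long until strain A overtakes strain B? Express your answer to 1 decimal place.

14.9 weeks

Set 4890·e^(0.45t) = 111800·e^(0.24t).
e^((0.45 − 0.24)t) = 111800/4890 → e^(0.21·t) = 22.863.
0.21·t = ln(22.863) = 3.1295, so t = 3.1295/0.21 = 14.902.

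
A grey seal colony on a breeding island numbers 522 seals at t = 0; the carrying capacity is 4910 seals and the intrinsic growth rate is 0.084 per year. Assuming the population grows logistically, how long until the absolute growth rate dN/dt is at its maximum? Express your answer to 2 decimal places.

25.34 years

Logistic growth is fastest at N = K/2 = 2455.
A = (K − N₀)/N₀ = 8.4061. Set K/(1 + A·e^(−rt)) = K/2 → A·e^(−rt) = 1.
e^(−0.084t) = 1/8.4061 = 0.118961, so t = ln(8.4061)/0.084 = 2.129/0.084 = 25.345.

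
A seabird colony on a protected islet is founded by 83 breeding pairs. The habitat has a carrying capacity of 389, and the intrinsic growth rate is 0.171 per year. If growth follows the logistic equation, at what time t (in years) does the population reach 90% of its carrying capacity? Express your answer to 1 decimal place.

20.5 years

A = (K − N₀)/N₀ = (389 − 83)/83 = 3.6867.
Solve 389/(1 + 3.6867·e^(−0.171t)) = 350.1: 1 + 3.6867·e^(−0.171t) = 1.1111, so e^(−0.171t) = 0.030138.
−0.171·t = ln(0.030138) = -3.502, so t = 3.502/0.171 = 20.479.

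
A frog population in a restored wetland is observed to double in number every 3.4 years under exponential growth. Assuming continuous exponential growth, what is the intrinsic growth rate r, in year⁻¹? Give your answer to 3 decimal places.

0.204 per year

r = ln(2)/t_d = 0.6931/3.4 = 0.20387.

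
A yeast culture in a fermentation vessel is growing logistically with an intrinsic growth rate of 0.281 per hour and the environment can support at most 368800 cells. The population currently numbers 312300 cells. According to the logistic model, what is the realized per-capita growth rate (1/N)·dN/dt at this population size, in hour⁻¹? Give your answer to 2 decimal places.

(1/N)·dN/dt = r(1 − N/K) = 0.281 × (1 − 312300/368800).
= 0.281 × 0.1532 = 0.043049.

0.04 per hour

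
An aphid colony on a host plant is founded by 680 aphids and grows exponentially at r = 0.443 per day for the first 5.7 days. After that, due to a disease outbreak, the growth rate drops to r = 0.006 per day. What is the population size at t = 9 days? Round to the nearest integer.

8665 aphids

Phase 1: N(5.7) = 680·e^(0.443×5.7) = 680·e^2.525 = 8494.66.
Phase 2 runs for 9 − 5.7 = 3.3 days at r = 0.006.
N(9) = 8494.66·e^(0.006×3.3) = 8494.66·e^0.0198 = 8664.53.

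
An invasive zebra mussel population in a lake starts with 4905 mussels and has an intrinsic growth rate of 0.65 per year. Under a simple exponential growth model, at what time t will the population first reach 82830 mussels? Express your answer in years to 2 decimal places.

Set N₀·e^(rt) = 82830: e^(0.65·t) = 82830/4905 = 16.887.
0.65·t = ln(16.887) = 2.8265, so t = 2.8265/0.65 = 4.3485.

4.35 years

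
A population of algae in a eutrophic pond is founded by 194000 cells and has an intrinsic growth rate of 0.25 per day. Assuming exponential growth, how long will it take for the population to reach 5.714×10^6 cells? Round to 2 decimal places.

13.53 days

Set N₀·e^(rt) = 5.714×10^6: e^(0.25·t) = 5.714×10^6/194000 = 29.454.
0.25·t = ln(29.454) = 3.3828, so t = 3.3828/0.25 = 13.531.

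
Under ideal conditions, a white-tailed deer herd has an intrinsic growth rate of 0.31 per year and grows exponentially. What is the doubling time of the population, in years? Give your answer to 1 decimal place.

2.2 years

Doubling time t_d = ln(2)/r = 0.6931/0.31 = 2.236.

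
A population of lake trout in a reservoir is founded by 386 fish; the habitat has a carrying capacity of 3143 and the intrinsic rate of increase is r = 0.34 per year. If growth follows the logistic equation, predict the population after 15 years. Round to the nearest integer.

A = (K − N₀)/N₀ = (3143 − 386)/386 = 7.1425.
N(t) = K/(1 + A·e^(−rt)) = 3143/(1 + 7.1425×e^(−0.34×15)).
e^(−5.1) = 0.0060967; denominator = 1 + 7.1425×0.0060967 = 1.0435.
N = 3143/1.0435 = 3011.85.

3012 fish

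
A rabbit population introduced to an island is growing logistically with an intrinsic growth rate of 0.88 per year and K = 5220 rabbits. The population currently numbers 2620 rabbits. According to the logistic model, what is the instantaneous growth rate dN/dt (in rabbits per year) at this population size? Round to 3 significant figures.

dN/dt = rN(1 − N/K) = 0.88 × 2620 × (1 − 2620/5220).
1 − 2620/5220 = 0.49808; dN/dt = 0.88 × 2620 × 0.49808 = 1148.4.

1150 rabbits per year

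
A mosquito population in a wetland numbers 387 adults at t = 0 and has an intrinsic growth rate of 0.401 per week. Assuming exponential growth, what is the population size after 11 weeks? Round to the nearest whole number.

31870 adults

N(t) = N₀·e^(rt) = 387 × e^(0.401×11) = 387 × e^4.411.
e^4.411 ≈ 82.352, so N ≈ 387 × 82.352 = 31870.1.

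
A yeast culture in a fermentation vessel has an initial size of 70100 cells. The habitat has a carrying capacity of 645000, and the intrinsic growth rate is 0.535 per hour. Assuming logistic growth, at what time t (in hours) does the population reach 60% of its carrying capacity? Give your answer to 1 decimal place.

A = (K − N₀)/N₀ = (645000 − 70100)/70100 = 8.2011.
Solve 645000/(1 + 8.2011·e^(−0.535t)) = 387000: 1 + 8.2011·e^(−0.535t) = 1.6667, so e^(−0.535t) = 0.0812895.
−0.535·t = ln(0.0812895) = -2.5097, so t = 2.5097/0.535 = 4.6911.

4.7 hours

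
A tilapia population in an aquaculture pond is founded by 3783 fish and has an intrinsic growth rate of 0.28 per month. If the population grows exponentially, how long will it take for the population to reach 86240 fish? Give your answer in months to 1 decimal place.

11.2 months

Set N₀·e^(rt) = 86240: e^(0.28·t) = 86240/3783 = 22.797.
0.28·t = ln(22.797) = 3.1266, so t = 3.1266/0.28 = 11.166.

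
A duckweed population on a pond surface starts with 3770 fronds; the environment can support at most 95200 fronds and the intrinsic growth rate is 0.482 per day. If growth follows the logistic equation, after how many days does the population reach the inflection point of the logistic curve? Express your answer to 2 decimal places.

6.62 days

Logistic growth is fastest at N = K/2 = 47600.
A = (K − N₀)/N₀ = 24.252. Set K/(1 + A·e^(−rt)) = K/2 → A·e^(−rt) = 1.
e^(−0.482t) = 1/24.252 = 0.0412337, so t = ln(24.252)/0.482 = 3.1885/0.482 = 6.6151.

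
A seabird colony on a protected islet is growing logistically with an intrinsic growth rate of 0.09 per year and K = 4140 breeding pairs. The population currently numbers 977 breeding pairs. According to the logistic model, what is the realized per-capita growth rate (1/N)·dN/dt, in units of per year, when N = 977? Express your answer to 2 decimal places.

(1/N)·dN/dt = r(1 − N/K) = 0.09 × (1 − 977/4140).
= 0.09 × 0.76401 = 0.068761.

0.07 per year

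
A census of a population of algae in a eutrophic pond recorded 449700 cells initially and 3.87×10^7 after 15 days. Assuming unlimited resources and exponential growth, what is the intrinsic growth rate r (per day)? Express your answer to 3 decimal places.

From N(t) = N₀·e^(rt): e^(r·15) = 3.87×10^7/449700 = 86.057.
r·15 = ln(86.057) = 4.455, so r = 4.455/15 = 0.297.

0.297 per day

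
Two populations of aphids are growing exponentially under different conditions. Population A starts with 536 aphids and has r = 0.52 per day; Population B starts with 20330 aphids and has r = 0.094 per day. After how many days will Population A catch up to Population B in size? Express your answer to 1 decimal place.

Set 536·e^(0.52t) = 20330·e^(0.094t).
e^((0.52 − 0.094)t) = 20330/536 → e^(0.426·t) = 37.929.
0.426·t = ln(37.929) = 3.6357, so t = 3.6357/0.426 = 8.5346.

8.5 days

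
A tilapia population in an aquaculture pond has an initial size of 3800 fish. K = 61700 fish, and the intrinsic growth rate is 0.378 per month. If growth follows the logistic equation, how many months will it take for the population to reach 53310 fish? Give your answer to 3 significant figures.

A = (K − N₀)/N₀ = (61700 − 3800)/3800 = 15.237.
Solve 61700/(1 + 15.237·e^(−0.378t)) = 53310: 1 + 15.237·e^(−0.378t) = 1.1574, so e^(−0.378t) = 0.010329.
−0.378·t = ln(0.010329) = -4.5728, so t = 4.5728/0.378 = 12.097.

12.1 months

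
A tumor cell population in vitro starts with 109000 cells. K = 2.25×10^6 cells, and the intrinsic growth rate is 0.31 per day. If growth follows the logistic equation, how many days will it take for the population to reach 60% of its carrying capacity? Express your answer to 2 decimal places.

10.91 days

A = (K − N₀)/N₀ = (2.25×10^6 − 109000)/109000 = 19.642.
Solve 2.25×10^6/(1 + 19.642·e^(−0.31t)) = 1.35×10^6: 1 + 19.642·e^(−0.31t) = 1.6667, so e^(−0.31t) = 0.0339405.
−0.31·t = ln(0.0339405) = -3.3831, so t = 3.3831/0.31 = 10.913.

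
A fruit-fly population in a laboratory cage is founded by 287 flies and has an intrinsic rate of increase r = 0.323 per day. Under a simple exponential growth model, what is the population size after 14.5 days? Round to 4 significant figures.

N(t) = N₀·e^(rt) = 287 × e^(0.323×14.5) = 287 × e^4.684.
e^4.684 ≈ 108.15, so N ≈ 287 × 108.15 = 31038.5.

31040 flies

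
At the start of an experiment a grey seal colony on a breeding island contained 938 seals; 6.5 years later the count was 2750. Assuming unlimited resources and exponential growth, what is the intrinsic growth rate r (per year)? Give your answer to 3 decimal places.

0.165 per year

From N(t) = N₀·e^(rt): e^(r·6.5) = 2750/938 = 2.9318.
r·6.5 = ln(2.9318) = 1.0756, so r = 1.0756/6.5 = 0.16548.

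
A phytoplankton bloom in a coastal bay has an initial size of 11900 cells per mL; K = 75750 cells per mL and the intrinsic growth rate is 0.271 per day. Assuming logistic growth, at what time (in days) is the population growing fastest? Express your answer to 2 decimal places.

6.20 days

Logistic growth is fastest at N = K/2 = 37875.
A = (K − N₀)/N₀ = 5.3655. Set K/(1 + A·e^(−rt)) = K/2 → A·e^(−rt) = 1.
e^(−0.271t) = 1/5.3655 = 0.186374, so t = ln(5.3655)/0.271 = 1.68/0.271 = 6.1993.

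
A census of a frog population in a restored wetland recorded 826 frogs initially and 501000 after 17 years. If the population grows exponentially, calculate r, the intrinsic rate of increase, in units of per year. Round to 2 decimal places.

From N(t) = N₀·e^(rt): e^(r·17) = 501000/826 = 606.54.
r·17 = ln(606.54) = 6.4078, so r = 6.4078/17 = 0.37693.

0.38 per year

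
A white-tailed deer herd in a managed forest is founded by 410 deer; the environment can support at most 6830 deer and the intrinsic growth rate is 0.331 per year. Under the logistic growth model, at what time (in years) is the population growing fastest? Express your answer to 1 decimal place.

8.3 years

Logistic growth is fastest at N = K/2 = 3415.
A = (K − N₀)/N₀ = 15.659. Set K/(1 + A·e^(−rt)) = K/2 → A·e^(−rt) = 1.
e^(−0.331t) = 1/15.659 = 0.0638629, so t = ln(15.659)/0.331 = 2.751/0.331 = 8.3112.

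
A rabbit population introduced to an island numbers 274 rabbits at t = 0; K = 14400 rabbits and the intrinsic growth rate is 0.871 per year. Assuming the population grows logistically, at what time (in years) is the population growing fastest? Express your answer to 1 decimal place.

4.5 years

Logistic growth is fastest at N = K/2 = 7200.
A = (K − N₀)/N₀ = 51.555. Set K/(1 + A·e^(−rt)) = K/2 → A·e^(−rt) = 1.
e^(−0.871t) = 1/51.555 = 0.0193969, so t = ln(51.555)/0.871 = 3.9426/0.871 = 4.5266.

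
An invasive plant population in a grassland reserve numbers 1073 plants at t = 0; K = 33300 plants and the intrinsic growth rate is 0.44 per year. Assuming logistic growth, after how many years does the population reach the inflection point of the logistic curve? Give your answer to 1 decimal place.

Logistic growth is fastest at N = K/2 = 16650.
A = (K − N₀)/N₀ = 30.034. Set K/(1 + A·e^(−rt)) = K/2 → A·e^(−rt) = 1.
e^(−0.44t) = 1/30.034 = 0.0332951, so t = ln(30.034)/0.44 = 3.4023/0.44 = 7.7326.

7.7 years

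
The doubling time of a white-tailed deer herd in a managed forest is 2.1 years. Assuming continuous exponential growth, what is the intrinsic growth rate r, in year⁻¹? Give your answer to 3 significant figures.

0.330 per year

r = ln(2)/t_d = 0.6931/2.1 = 0.33007.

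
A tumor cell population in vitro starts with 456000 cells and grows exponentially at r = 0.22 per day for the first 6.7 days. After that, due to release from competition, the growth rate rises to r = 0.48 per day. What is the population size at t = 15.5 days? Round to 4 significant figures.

136000000 cells

Phase 1: N(6.7) = 456000·e^(0.22×6.7) = 456000·e^1.474 = 1.9912×10^6.
Phase 2 runs for 15.5 − 6.7 = 8.8 days at r = 0.48.
N(15.5) = 1.9912×10^6·e^(0.48×8.8) = 1.9912×10^6·e^4.224 = 1.360112×10^8.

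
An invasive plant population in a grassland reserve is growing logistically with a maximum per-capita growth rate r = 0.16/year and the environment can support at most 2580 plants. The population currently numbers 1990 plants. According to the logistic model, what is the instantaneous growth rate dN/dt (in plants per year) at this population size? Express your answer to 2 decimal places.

dN/dt = rN(1 − N/K) = 0.16 × 1990 × (1 − 1990/2580).
1 − 1990/2580 = 0.22868; dN/dt = 0.16 × 1990 × 0.22868 = 72.812.

72.81 plants per year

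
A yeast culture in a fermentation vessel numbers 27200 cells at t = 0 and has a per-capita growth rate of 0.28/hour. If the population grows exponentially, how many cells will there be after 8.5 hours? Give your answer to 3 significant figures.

294000 cells

N(t) = N₀·e^(rt) = 27200 × e^(0.28×8.5) = 27200 × e^2.38.
e^2.38 ≈ 10.805, so N ≈ 27200 × 10.805 = 293893.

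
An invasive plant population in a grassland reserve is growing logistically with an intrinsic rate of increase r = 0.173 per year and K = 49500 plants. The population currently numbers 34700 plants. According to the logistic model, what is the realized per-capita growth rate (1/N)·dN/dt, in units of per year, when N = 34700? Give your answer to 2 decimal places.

0.05 per year

(1/N)·dN/dt = r(1 − N/K) = 0.173 × (1 − 34700/49500).
= 0.173 × 0.29899 = 0.051725.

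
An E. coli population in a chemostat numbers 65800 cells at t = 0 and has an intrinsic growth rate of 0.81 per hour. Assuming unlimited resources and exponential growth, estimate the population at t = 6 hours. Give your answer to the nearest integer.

N(t) = N₀·e^(rt) = 65800 × e^(0.81×6) = 65800 × e^4.86.
e^4.86 ≈ 129.02, so N ≈ 65800 × 129.02 = 8.489792×10^6.

8489792 cells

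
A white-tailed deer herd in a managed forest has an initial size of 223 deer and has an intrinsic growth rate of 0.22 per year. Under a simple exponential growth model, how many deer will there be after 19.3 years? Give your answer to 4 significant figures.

N(t) = N₀·e^(rt) = 223 × e^(0.22×19.3) = 223 × e^4.246.
e^4.246 ≈ 69.826, so N ≈ 223 × 69.826 = 15571.1.

15570 deer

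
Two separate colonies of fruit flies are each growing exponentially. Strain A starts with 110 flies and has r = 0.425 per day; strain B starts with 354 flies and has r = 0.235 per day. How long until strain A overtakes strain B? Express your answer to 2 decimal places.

6.15 days

Set 110·e^(0.425t) = 354·e^(0.235t).
e^((0.425 − 0.235)t) = 354/110 → e^(0.19·t) = 3.2182.
0.19·t = ln(3.2182) = 1.1688, so t = 1.1688/0.19 = 6.1517.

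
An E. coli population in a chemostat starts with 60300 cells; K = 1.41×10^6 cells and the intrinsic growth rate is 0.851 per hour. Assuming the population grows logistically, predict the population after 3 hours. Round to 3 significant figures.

514000 cells

A = (K − N₀)/N₀ = (1.41×10^6 − 60300)/60300 = 22.383.
N(t) = K/(1 + A·e^(−rt)) = 1.41×10^6/(1 + 22.383×e^(−0.851×3)).
e^(−2.553) = 0.077848; denominator = 1 + 22.383×0.077848 = 2.7425.
N = 1.41×10^6/2.7425 = 514134.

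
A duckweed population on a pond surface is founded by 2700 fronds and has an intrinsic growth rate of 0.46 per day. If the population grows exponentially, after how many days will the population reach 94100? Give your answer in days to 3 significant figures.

7.72 days

Set N₀·e^(rt) = 94100: e^(0.46·t) = 94100/2700 = 34.852.
0.46·t = ln(34.852) = 3.5511, so t = 3.5511/0.46 = 7.7198.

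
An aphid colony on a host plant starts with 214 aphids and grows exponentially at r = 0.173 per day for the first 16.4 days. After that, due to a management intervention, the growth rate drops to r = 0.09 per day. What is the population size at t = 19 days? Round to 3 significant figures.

4620 aphids

Phase 1: N(16.4) = 214·e^(0.173×16.4) = 214·e^2.837 = 3652.53.
Phase 2 runs for 19 − 16.4 = 2.6 days at r = 0.09.
N(19) = 3652.53·e^(0.09×2.6) = 3652.53·e^0.234 = 4615.5.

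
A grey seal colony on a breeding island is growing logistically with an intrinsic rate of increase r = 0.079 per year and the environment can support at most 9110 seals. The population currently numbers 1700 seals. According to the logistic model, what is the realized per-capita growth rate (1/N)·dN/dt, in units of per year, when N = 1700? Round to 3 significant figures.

(1/N)·dN/dt = r(1 − N/K) = 0.079 × (1 − 1700/9110).
= 0.079 × 0.81339 = 0.064258.

0.0643 per year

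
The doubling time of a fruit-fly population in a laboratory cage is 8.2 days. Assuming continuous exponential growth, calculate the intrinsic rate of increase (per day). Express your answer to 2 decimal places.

r = ln(2)/t_d = 0.6931/8.2 = 0.08453.

0.08 per day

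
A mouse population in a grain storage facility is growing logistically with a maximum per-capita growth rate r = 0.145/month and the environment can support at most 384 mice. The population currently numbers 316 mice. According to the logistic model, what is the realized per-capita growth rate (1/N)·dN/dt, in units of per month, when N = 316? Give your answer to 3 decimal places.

0.026 per month

(1/N)·dN/dt = r(1 − N/K) = 0.145 × (1 − 316/384).
= 0.145 × 0.17708 = 0.025677.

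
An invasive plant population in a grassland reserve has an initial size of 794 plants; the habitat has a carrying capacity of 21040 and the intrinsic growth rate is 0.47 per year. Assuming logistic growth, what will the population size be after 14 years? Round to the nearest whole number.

A = (K − N₀)/N₀ = (21040 − 794)/794 = 25.499.
N(t) = K/(1 + A·e^(−rt)) = 21040/(1 + 25.499×e^(−0.47×14)).
e^(−6.58) = 0.0013878; denominator = 1 + 25.499×0.0013878 = 1.0354.
N = 21040/1.0354 = 20320.9.

20321 plants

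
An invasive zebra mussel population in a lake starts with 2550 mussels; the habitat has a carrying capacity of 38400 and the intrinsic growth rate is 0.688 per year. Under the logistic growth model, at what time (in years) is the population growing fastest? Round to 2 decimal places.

3.84 years

Logistic growth is fastest at N = K/2 = 19200.
A = (K − N₀)/N₀ = 14.059. Set K/(1 + A·e^(−rt)) = K/2 → A·e^(−rt) = 1.
e^(−0.688t) = 1/14.059 = 0.0711297, so t = ln(14.059)/0.688 = 2.6433/0.688 = 3.8419.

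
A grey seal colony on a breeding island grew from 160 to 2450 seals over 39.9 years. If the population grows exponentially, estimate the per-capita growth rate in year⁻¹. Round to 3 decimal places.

0.068 per year

From N(t) = N₀·e^(rt): e^(r·39.9) = 2450/160 = 15.312.
r·39.9 = ln(15.312) = 2.7287, so r = 2.7287/39.9 = 0.068388.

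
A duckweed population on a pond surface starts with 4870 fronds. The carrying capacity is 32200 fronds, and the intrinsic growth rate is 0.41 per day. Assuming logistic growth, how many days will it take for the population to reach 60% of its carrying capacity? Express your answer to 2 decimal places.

A = (K − N₀)/N₀ = (32200 − 4870)/4870 = 5.6119.
Solve 32200/(1 + 5.6119·e^(−0.41t)) = 19320: 1 + 5.6119·e^(−0.41t) = 1.6667, so e^(−0.41t) = 0.118795.
−0.41·t = ln(0.118795) = -2.1304, so t = 2.1304/0.41 = 5.196.

5.20 days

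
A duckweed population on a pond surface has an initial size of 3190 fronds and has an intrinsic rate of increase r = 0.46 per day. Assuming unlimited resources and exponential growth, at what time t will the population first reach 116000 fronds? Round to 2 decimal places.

7.81 days

Set N₀·e^(rt) = 116000: e^(0.46·t) = 116000/3190 = 36.364.
0.46·t = ln(36.364) = 3.5936, so t = 3.5936/0.46 = 7.8121.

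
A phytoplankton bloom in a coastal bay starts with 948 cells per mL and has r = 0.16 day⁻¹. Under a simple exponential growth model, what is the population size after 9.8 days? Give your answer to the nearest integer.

4548 cells per mL

N(t) = N₀·e^(rt) = 948 × e^(0.16×9.8) = 948 × e^1.568.
e^1.568 ≈ 4.797, so N ≈ 948 × 4.797 = 4547.6.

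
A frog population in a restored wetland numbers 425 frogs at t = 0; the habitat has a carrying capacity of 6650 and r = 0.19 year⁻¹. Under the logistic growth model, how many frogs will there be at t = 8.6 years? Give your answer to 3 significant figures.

A = (K − N₀)/N₀ = (6650 − 425)/425 = 14.647.
N(t) = K/(1 + A·e^(−rt)) = 6650/(1 + 14.647×e^(−0.19×8.6)).
e^(−1.634) = 0.19515; denominator = 1 + 14.647×0.19515 = 3.8583.
N = 6650/3.8583 = 1723.54.

1720 frogs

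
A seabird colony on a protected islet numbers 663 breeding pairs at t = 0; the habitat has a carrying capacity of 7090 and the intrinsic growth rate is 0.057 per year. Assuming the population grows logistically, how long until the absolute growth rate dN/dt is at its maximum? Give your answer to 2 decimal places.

39.85 years

Logistic growth is fastest at N = K/2 = 3545.
A = (K − N₀)/N₀ = 9.6938. Set K/(1 + A·e^(−rt)) = K/2 → A·e^(−rt) = 1.
e^(−0.057t) = 1/9.6938 = 0.103159, so t = ln(9.6938)/0.057 = 2.2715/0.057 = 39.851.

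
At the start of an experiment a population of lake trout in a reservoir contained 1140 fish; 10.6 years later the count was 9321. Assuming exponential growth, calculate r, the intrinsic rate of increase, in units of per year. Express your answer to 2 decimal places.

0.20 per year

From N(t) = N₀·e^(rt): e^(r·10.6) = 9321/1140 = 8.1763.
r·10.6 = ln(8.1763) = 2.1012, so r = 2.1012/10.6 = 0.19823.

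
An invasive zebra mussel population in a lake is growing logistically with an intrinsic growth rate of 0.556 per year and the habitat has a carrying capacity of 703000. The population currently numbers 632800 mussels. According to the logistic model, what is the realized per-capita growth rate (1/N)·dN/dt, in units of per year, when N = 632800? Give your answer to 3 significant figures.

0.0555 per year

(1/N)·dN/dt = r(1 − N/K) = 0.556 × (1 − 632800/703000).
= 0.556 × 0.099858 = 0.055521.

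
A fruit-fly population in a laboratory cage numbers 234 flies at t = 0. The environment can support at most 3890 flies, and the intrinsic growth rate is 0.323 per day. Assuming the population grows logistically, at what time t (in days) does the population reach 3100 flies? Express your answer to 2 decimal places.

12.74 days

A = (K − N₀)/N₀ = (3890 − 234)/234 = 15.624.
Solve 3890/(1 + 15.624·e^(−0.323t)) = 3100: 1 + 15.624·e^(−0.323t) = 1.2548, so e^(−0.323t) = 0.0163108.
−0.323·t = ln(0.0163108) = -4.1159, so t = 4.1159/0.323 = 12.743.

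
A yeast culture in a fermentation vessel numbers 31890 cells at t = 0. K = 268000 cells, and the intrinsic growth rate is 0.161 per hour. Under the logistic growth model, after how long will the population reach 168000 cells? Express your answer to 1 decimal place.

A = (K − N₀)/N₀ = (268000 − 31890)/31890 = 7.4039.
Solve 268000/(1 + 7.4039·e^(−0.161t)) = 168000: 1 + 7.4039·e^(−0.161t) = 1.5952, so e^(−0.161t) = 0.0803953.
−0.161·t = ln(0.0803953) = -2.5208, so t = 2.5208/0.161 = 15.657.

15.7 hours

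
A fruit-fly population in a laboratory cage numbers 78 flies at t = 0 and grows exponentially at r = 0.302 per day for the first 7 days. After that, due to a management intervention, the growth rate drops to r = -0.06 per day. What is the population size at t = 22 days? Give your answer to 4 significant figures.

262.6 flies

Phase 1: N(7) = 78·e^(0.302×7) = 78·e^2.114 = 645.941.
Phase 2 runs for 22 − 7 = 15 days at r = -0.06.
N(22) = 645.941·e^(-0.06×15) = 645.941·e^-0.9 = 262.62.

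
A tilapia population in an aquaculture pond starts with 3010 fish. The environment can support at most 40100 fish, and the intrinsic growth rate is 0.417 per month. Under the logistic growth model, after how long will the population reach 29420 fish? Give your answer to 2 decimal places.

A = (K − N₀)/N₀ = (40100 − 3010)/3010 = 12.322.
Solve 40100/(1 + 12.322·e^(−0.417t)) = 29420: 1 + 12.322·e^(−0.417t) = 1.363, so e^(−0.417t) = 0.0294604.
−0.417·t = ln(0.0294604) = -3.5247, so t = 3.5247/0.417 = 8.4525.

8.45 months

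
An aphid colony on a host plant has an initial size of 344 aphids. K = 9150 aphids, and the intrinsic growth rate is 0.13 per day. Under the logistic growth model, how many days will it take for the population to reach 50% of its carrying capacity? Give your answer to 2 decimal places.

A = (K − N₀)/N₀ = (9150 − 344)/344 = 25.599.
Solve 9150/(1 + 25.599·e^(−0.13t)) = 4575: 1 + 25.599·e^(−0.13t) = 2, so e^(−0.13t) = 0.0390643.
−0.13·t = ln(0.0390643) = -3.2425, so t = 3.2425/0.13 = 24.943.

24.94 days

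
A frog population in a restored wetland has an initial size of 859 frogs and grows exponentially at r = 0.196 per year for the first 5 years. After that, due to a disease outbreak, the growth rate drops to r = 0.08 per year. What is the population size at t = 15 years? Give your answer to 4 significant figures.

5094 frogs

Phase 1: N(5) = 859·e^(0.196×5) = 859·e^0.98 = 2288.77.
Phase 2 runs for 15 − 5 = 10 years at r = 0.08.
N(15) = 2288.77·e^(0.08×10) = 2288.77·e^0.8 = 5093.75.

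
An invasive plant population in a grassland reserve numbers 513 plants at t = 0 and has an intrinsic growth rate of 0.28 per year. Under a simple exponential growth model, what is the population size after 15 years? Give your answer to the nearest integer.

34210 plants

N(t) = N₀·e^(rt) = 513 × e^(0.28×15) = 513 × e^4.2.
e^4.2 ≈ 66.686, so N ≈ 513 × 66.686 = 34210.1.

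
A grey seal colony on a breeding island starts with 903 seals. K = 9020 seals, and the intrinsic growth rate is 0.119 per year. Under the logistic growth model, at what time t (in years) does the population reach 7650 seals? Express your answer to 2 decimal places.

A = (K − N₀)/N₀ = (9020 − 903)/903 = 8.9889.
Solve 9020/(1 + 8.9889·e^(−0.119t)) = 7650: 1 + 8.9889·e^(−0.119t) = 1.1791, so e^(−0.119t) = 0.0199228.
−0.119·t = ln(0.0199228) = -3.9159, so t = 3.9159/0.119 = 32.907.

32.91 years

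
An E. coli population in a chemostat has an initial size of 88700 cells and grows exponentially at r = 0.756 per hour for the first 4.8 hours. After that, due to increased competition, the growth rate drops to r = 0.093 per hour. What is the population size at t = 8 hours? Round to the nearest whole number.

Phase 1: N(4.8) = 88700·e^(0.756×4.8) = 88700·e^3.629 = 3.341115×10^6.
Phase 2 runs for 8 − 4.8 = 3.2 hours at r = 0.093.
N(8) = 3.341115×10^6·e^(0.093×3.2) = 3.341115×10^6·e^0.2976 = 4.499223×10^6.

4499223 cells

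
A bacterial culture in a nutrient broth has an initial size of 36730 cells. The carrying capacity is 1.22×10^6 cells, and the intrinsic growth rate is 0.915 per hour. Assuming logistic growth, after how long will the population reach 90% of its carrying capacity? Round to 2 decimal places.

A = (K − N₀)/N₀ = (1.22×10^6 − 36730)/36730 = 32.215.
Solve 1.22×10^6/(1 + 32.215·e^(−0.915t)) = 1.098×10^6: 1 + 32.215·e^(−0.915t) = 1.1111, so e^(−0.915t) = 0.00344901.
−0.915·t = ln(0.00344901) = -5.6697, so t = 5.6697/0.915 = 6.1964.

6.20 hours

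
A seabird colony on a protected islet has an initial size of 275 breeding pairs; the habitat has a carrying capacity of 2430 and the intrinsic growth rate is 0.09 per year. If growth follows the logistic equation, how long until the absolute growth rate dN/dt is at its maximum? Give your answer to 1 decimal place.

Logistic growth is fastest at N = K/2 = 1215.
A = (K − N₀)/N₀ = 7.8364. Set K/(1 + A·e^(−rt)) = K/2 → A·e^(−rt) = 1.
e^(−0.09t) = 1/7.8364 = 0.12761, so t = ln(7.8364)/0.09 = 2.0588/0.09 = 22.875.

22.9 years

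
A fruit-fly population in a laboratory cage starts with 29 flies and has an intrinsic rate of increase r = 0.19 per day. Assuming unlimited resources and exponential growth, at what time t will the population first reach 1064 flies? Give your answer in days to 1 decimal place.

Set N₀·e^(rt) = 1064: e^(0.19·t) = 1064/29 = 36.69.
0.19·t = ln(36.69) = 3.6025, so t = 3.6025/0.19 = 18.96.

19.0 days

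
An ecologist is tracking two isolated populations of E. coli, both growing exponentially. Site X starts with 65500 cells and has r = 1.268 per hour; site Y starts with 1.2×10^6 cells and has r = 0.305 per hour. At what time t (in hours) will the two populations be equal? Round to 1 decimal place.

3.0 hours

Set 65500·e^(1.268t) = 1.2×10^6·e^(0.305t).
e^((1.268 − 0.305)t) = 1.2×10^6/65500 → e^(0.963·t) = 18.321.
0.963·t = ln(18.321) = 2.908, so t = 2.908/0.963 = 3.0198.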